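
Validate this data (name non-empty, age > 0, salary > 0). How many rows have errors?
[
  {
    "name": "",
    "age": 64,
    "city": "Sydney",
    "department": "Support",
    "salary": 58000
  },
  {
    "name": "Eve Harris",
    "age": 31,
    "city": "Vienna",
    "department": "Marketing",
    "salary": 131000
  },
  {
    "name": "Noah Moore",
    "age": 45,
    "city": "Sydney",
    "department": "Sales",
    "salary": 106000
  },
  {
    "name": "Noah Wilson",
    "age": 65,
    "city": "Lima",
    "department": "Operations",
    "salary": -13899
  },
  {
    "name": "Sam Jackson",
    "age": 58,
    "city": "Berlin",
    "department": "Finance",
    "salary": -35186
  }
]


Validating 5 records:
Rules: name non-empty, age > 0, salary > 0

  Row 1 (???): empty name
  Row 2 (Eve Harris): OK
  Row 3 (Noah Moore): OK
  Row 4 (Noah Wilson): negative salary: -13899
  Row 5 (Sam Jackson): negative salary: -35186

Total errors: 3

3 errors


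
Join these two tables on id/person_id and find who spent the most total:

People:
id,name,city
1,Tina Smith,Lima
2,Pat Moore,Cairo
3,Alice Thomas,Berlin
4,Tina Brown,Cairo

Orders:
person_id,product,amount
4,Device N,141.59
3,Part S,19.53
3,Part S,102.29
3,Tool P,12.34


Join on: people.id = orders.person_id

Joined rows:
  Tina Brown (Cairo) bought Device N for $141.59
  Alice Thomas (Berlin) bought Part S for $19.53
  Alice Thomas (Berlin) bought Part S for $102.29
  Alice Thomas (Berlin) bought Tool P for $12.34

Total per person:
  Tina Brown: $141.59
  Alice Thomas: $134.16

Top spender: Tina Brown ($141.59)

Tina Brown ($141.59)


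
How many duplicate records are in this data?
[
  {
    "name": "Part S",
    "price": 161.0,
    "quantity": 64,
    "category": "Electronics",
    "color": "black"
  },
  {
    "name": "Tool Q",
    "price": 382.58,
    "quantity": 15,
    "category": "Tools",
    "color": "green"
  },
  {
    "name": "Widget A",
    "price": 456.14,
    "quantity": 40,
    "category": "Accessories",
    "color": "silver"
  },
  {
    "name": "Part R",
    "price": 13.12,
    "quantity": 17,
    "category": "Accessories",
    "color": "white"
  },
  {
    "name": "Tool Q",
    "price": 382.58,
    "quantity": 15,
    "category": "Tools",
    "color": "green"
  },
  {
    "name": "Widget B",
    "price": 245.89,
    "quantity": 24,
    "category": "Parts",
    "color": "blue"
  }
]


Checking 6 records for duplicates:

  Row 1: Part S ($161.0, qty 64)
  Row 2: Tool Q ($382.58, qty 15)
  Row 3: Widget A ($456.14, qty 40)
  Row 4: Part R ($13.12, qty 17)
  Row 5: Tool Q ($382.58, qty 15) <-- DUPLICATE
  Row 6: Widget B ($245.89, qty 24)

Duplicates found: 1
Unique records: 5

1 duplicates, 5 unique


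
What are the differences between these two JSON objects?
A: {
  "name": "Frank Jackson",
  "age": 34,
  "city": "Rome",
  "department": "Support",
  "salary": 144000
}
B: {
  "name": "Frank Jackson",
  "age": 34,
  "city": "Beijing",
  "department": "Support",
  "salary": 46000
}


Comparing each field (in key order):
  name: same
  age: same
  city: DIFFERENT
  department: same
  salary: DIFFERENT
Differences:
  city: Rome -> Beijing
  salary: 144000 -> 46000

2 field(s) changed

2 changes: city, salary


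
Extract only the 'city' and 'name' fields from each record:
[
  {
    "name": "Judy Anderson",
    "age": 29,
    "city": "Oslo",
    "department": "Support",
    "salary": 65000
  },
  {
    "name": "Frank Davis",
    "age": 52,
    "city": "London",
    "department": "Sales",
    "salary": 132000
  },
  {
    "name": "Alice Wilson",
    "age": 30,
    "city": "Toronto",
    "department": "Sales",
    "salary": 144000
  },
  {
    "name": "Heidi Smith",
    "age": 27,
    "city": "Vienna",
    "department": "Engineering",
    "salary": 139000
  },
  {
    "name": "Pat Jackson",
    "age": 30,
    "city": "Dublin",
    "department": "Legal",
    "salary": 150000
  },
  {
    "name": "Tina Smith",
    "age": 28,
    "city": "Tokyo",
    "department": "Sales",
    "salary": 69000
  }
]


Original: 6 records with fields: name, age, city, department, salary
Keep: ['city', 'name']
Drop: ['age', 'department', 'salary']
Result: 6 records, 2 fields each

[
  {
    "city": "Oslo",
    "name": "Judy Anderson"
  },
  {
    "city": "London",
    "name": "Frank Davis"
  },
  {
    "city": "Toronto",
    "name": "Alice Wilson"
  },
  {
    "city": "Vienna",
    "name": "Heidi Smith"
  },
  {
    "city": "Dublin",
    "name": "Pat Jackson"
  },
  {
    "city": "Tokyo",
    "name": "Tina Smith"
  }
]


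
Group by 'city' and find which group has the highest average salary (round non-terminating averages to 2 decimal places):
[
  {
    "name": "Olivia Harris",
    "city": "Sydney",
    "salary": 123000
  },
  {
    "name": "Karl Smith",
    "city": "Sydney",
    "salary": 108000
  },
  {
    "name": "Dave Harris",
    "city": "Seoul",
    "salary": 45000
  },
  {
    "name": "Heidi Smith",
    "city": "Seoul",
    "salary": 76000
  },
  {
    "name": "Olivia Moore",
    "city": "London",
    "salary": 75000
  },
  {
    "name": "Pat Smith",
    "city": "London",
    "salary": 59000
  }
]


Group by: city

Groups:
  London: 2 people, avg salary = 134000/2 = $67000
  Seoul: 2 people, avg salary = 121000/2 = $60500
  Sydney: 2 people, avg salary = 231000/2 = $115500

Highest average salary: Sydney ($115500)

Sydney ($115500)


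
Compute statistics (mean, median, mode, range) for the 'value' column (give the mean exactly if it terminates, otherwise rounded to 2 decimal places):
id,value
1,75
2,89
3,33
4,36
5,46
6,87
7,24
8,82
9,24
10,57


Data: [75, 89, 33, 36, 46, 87, 24, 82, 24, 57]
Count: 10
Sum: 553
Mean: 553/10 = 55.3
Sorted: [24, 24, 33, 36, 46, 57, 75, 82, 87, 89]
Median: 51.5
Mode: 24 (2 times)
Range: 89 - 24 = 65
Min: 24, Max: 89

mean=55.3, median=51.5, mode=24, range=65


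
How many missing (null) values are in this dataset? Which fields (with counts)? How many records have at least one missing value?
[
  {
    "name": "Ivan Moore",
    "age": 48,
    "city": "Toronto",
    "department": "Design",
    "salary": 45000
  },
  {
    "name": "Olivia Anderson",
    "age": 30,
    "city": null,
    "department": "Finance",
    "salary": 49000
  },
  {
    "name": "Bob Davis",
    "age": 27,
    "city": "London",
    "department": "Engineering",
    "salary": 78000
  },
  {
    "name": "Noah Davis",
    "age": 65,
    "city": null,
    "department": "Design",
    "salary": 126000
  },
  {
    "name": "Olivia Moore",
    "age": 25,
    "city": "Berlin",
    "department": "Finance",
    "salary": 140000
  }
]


Checking for missing (null) values in 5 records:

  Ivan Moore: complete
  Olivia Anderson: city
  Bob Davis: complete
  Noah Davis: city
  Olivia Moore: complete

Per field:
  name: 0 missing
  age: 0 missing
  city: 2 missing
  department: 0 missing
  salary: 0 missing

Total missing values: 2
Records with any missing: 2

2 missing values (city: 2); 2 incomplete records


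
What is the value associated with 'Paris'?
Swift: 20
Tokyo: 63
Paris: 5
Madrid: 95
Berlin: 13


Looking up key 'Paris'
Value: 5

5


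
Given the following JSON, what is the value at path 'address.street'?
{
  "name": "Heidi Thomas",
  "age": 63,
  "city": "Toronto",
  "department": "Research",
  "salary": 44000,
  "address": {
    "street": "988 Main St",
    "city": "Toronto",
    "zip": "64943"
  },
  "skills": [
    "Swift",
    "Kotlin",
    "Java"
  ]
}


Query: address.street
Path: address -> street
Value: 988 Main St

988 Main St


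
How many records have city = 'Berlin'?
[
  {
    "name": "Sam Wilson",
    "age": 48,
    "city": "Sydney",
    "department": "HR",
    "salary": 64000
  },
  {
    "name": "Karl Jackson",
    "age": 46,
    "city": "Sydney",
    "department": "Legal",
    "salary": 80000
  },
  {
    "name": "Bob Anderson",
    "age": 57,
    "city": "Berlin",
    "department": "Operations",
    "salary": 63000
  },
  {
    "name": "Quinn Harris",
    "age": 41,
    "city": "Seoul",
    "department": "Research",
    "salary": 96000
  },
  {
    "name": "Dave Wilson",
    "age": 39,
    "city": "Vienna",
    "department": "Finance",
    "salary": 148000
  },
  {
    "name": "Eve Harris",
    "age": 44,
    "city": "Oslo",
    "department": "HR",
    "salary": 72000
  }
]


Data: 6 records
Condition: city = 'Berlin'

Checking each record:
  Sam Wilson: Sydney
  Karl Jackson: Sydney
  Bob Anderson: Berlin MATCH
  Quinn Harris: Seoul
  Dave Wilson: Vienna
  Eve Harris: Oslo

Count: 1

1


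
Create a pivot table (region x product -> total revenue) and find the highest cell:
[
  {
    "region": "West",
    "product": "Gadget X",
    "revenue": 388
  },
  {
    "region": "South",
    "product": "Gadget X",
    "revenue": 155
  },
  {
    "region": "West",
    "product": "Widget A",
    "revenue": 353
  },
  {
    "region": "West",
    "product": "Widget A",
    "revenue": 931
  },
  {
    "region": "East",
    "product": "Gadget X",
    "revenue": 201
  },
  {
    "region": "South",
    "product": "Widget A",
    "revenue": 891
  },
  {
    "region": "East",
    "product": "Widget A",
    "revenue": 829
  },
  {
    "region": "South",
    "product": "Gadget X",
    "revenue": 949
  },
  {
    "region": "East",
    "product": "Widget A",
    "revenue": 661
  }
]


Pivot: region (rows) x product (columns) -> total revenue

     Gadget X      Widget A    
East           201          1490  
South         1104           891  
West           388          1284  

Highest: East / Widget A = $1490

East / Widget A = $1490


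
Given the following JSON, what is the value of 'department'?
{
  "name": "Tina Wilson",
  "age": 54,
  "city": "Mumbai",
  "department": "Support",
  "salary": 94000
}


Looking up field 'department'
Value: Support

Support


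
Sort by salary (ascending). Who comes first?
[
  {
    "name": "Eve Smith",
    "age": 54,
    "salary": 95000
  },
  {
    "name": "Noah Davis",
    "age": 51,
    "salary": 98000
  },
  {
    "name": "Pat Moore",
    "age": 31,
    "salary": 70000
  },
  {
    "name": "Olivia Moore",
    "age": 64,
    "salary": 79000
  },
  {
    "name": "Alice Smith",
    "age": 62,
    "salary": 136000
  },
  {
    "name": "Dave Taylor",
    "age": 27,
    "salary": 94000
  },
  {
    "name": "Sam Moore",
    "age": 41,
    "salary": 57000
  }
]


Sort by: salary (ascending)

Sorted order:
  1. Sam Moore (salary = 57000)
  2. Pat Moore (salary = 70000)
  3. Olivia Moore (salary = 79000)
  4. Dave Taylor (salary = 94000)
  5. Eve Smith (salary = 95000)
  6. Noah Davis (salary = 98000)
  7. Alice Smith (salary = 136000)

First: Sam Moore

Sam Moore


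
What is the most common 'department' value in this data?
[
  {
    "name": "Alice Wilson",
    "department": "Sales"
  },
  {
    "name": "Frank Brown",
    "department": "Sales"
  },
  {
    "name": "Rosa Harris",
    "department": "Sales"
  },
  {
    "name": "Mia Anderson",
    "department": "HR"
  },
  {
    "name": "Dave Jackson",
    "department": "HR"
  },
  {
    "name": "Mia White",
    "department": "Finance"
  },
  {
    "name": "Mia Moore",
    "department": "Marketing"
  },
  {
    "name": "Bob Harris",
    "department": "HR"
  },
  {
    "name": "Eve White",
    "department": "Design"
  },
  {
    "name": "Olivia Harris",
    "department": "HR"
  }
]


Counting 'department' values across 10 records:

  HR: 4 ####
  Sales: 3 ###
  Finance: 1 #
  Marketing: 1 #
  Design: 1 #

Most common: HR (4 times)

HR (4 times)


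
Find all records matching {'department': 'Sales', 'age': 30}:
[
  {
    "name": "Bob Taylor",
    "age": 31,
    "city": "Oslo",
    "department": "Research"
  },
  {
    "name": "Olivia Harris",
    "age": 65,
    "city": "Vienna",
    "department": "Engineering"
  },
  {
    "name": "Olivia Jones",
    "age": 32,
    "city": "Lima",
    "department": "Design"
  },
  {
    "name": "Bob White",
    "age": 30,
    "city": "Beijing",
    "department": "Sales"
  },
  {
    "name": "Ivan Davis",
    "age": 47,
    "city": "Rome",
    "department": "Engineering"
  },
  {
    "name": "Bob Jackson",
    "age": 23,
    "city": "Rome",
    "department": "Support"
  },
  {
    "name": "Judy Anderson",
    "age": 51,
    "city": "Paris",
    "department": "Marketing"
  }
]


Search criteria: {'department': 'Sales', 'age': 30}

Checking 7 records:
  Bob Taylor: {department: Research, age: 31}
  Olivia Harris: {department: Engineering, age: 65}
  Olivia Jones: {department: Design, age: 32}
  Bob White: {department: Sales, age: 30} <-- MATCH
  Ivan Davis: {department: Engineering, age: 47}
  Bob Jackson: {department: Support, age: 23}
  Judy Anderson: {department: Marketing, age: 51}

Matches: ["Bob White"]

["Bob White"]


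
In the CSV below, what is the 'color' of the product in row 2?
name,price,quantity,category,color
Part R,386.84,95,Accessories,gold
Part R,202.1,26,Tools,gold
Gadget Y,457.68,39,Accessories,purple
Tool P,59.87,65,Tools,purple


Query: Row 2 ('Part R'), column 'color'
Value: gold

gold


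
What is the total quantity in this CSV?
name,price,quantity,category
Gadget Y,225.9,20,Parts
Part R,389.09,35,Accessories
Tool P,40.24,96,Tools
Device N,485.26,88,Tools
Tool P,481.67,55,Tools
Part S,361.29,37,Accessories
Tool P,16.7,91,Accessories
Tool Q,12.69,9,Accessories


Computing total quantity:
Values: [20, 35, 96, 88, 55, 37, 91, 9]
Sum = 431

431


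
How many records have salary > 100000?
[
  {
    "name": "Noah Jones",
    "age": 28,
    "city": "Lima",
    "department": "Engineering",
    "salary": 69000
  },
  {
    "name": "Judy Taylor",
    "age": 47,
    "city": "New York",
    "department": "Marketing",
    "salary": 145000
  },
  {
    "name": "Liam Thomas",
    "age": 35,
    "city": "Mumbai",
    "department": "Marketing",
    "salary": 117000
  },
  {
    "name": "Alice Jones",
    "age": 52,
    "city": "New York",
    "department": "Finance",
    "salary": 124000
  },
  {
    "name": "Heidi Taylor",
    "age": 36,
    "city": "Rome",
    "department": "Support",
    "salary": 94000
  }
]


Data: 5 records
Condition: salary > 100000

Checking each record:
  Noah Jones: 69000
  Judy Taylor: 145000 MATCH
  Liam Thomas: 117000 MATCH
  Alice Jones: 124000 MATCH
  Heidi Taylor: 94000

Count: 3

3


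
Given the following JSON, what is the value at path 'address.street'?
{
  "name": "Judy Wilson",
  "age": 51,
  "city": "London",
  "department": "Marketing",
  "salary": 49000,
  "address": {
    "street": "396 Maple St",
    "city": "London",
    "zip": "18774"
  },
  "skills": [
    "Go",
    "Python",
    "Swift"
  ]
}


Query: address.street
Path: address -> street
Value: 396 Maple St

396 Maple St


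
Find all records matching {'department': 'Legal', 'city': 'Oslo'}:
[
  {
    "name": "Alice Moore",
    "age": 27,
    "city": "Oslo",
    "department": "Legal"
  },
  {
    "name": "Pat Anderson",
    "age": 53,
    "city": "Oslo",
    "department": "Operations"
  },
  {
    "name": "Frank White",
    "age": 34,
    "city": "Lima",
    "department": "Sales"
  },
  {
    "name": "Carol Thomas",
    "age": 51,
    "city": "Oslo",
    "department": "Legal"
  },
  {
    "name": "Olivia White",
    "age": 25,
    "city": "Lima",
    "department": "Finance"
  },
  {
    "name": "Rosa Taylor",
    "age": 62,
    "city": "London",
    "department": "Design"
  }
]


Search criteria: {'department': 'Legal', 'city': 'Oslo'}

Checking 6 records:
  Alice Moore: {department: Legal, city: Oslo} <-- MATCH
  Pat Anderson: {department: Operations, city: Oslo}
  Frank White: {department: Sales, city: Lima}
  Carol Thomas: {department: Legal, city: Oslo} <-- MATCH
  Olivia White: {department: Finance, city: Lima}
  Rosa Taylor: {department: Design, city: London}

Matches: ["Alice Moore", "Carol Thomas"]

["Alice Moore", "Carol Thomas"]


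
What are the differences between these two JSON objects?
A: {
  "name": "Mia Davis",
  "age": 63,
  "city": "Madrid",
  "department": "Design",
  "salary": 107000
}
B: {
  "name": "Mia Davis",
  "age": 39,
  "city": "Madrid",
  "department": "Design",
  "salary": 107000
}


Comparing each field (in key order):
  name: same
  age: DIFFERENT
  city: same
  department: same
  salary: same
Differences:
  age: 63 -> 39

1 field(s) changed

1 change: age


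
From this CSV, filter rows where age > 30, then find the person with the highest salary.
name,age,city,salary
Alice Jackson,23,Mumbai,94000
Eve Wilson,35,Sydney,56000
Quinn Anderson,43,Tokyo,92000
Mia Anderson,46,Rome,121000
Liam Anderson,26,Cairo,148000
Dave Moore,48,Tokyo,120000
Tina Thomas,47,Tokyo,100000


Filter: age > 30
Sort by: salary (descending)

Filtered records (5):
  Mia Anderson, age 46, salary $121000
  Dave Moore, age 48, salary $120000
  Tina Thomas, age 47, salary $100000
  Quinn Anderson, age 43, salary $92000
  Eve Wilson, age 35, salary $56000

Highest salary: Mia Anderson ($121000)

Mia Anderson


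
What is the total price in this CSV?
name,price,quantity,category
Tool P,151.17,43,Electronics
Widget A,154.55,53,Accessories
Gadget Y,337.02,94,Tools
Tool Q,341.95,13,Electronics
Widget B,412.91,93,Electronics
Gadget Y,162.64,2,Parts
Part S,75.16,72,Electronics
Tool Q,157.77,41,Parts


Computing total price:
Values: [151.17, 154.55, 337.02, 341.95, 412.91, 162.64, 75.16, 157.77]
Sum = 1793.17

1793.17


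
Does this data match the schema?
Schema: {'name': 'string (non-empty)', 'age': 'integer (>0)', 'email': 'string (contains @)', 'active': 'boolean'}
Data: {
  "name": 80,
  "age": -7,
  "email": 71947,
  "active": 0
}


Validating each field against schema:
  name: FAIL (80 is not a string)
  age: FAIL (-7 is not > 0)
  email: FAIL (71947 is not a string)
  active: FAIL (0 is not a boolean)

Result: INVALID (4 errors: name, age, email, active)

INVALID (4 errors: name, age, email, active)


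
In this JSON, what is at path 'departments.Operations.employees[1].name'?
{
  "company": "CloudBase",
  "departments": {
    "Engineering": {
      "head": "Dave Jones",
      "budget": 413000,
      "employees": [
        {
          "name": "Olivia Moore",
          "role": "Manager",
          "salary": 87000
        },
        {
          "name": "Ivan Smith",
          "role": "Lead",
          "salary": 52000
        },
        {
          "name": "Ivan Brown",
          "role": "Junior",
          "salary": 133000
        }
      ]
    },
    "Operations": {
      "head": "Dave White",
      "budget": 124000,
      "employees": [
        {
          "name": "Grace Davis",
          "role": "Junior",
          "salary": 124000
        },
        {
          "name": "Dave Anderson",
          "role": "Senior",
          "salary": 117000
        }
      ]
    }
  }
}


Path: departments.Operations.employees[1].name

Navigate:
  -> departments
  -> Operations
  -> employees[1].name = 'Dave Anderson'

Dave Anderson


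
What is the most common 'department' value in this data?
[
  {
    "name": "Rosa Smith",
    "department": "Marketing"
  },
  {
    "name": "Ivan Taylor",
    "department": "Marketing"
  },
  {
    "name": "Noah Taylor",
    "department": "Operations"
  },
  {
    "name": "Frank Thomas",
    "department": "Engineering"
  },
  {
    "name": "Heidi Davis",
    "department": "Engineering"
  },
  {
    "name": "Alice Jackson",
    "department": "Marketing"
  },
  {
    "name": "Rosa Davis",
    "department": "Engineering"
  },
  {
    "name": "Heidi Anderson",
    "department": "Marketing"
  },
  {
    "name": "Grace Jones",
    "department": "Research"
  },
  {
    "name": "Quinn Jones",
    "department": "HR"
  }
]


Counting 'department' values across 10 records:

  Marketing: 4 ####
  Engineering: 3 ###
  Operations: 1 #
  Research: 1 #
  HR: 1 #

Most common: Marketing (4 times)

Marketing (4 times)


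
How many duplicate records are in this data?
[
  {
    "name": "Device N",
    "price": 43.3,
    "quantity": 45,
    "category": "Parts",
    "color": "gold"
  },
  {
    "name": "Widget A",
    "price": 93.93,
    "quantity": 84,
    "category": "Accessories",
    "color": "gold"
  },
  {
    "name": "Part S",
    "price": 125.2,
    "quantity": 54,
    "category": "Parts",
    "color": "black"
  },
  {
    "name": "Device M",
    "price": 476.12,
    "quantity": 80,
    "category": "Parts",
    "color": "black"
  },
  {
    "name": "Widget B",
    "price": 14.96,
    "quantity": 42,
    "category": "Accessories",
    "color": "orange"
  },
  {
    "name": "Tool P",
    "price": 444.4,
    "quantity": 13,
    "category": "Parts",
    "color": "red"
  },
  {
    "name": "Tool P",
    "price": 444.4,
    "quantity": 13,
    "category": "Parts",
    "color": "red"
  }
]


Checking 7 records for duplicates:

  Row 1: Device N ($43.3, qty 45)
  Row 2: Widget A ($93.93, qty 84)
  Row 3: Part S ($125.2, qty 54)
  Row 4: Device M ($476.12, qty 80)
  Row 5: Widget B ($14.96, qty 42)
  Row 6: Tool P ($444.4, qty 13)
  Row 7: Tool P ($444.4, qty 13) <-- DUPLICATE

Duplicates found: 1
Unique records: 6

1 duplicates, 6 unique


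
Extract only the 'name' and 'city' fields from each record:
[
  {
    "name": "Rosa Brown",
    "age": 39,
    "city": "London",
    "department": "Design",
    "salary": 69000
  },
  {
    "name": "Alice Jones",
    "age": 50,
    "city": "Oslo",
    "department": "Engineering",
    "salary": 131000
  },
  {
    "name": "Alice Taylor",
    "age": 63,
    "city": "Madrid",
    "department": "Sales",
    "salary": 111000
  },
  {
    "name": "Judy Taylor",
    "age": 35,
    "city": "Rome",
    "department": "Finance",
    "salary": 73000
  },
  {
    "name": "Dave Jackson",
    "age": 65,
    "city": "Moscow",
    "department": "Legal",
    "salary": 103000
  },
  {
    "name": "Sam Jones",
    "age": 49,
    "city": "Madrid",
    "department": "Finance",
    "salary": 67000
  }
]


Original: 6 records with fields: name, age, city, department, salary
Keep: ['name', 'city']
Drop: ['age', 'department', 'salary']
Result: 6 records, 2 fields each

[
  {
    "name": "Rosa Brown",
    "city": "London"
  },
  {
    "name": "Alice Jones",
    "city": "Oslo"
  },
  {
    "name": "Alice Taylor",
    "city": "Madrid"
  },
  {
    "name": "Judy Taylor",
    "city": "Rome"
  },
  {
    "name": "Dave Jackson",
    "city": "Moscow"
  },
  {
    "name": "Sam Jones",
    "city": "Madrid"
  }
]


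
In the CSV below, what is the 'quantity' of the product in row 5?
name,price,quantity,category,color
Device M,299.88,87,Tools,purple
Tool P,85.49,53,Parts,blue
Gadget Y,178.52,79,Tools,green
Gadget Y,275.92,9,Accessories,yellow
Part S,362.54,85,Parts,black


Query: Row 5 ('Part S'), column 'quantity'
Value: 85

85


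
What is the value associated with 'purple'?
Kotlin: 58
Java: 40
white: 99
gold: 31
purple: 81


Looking up key 'purple'
Value: 81

81


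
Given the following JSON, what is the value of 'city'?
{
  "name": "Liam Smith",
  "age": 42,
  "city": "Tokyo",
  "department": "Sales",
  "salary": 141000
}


Looking up field 'city'
Value: Tokyo

Tokyo


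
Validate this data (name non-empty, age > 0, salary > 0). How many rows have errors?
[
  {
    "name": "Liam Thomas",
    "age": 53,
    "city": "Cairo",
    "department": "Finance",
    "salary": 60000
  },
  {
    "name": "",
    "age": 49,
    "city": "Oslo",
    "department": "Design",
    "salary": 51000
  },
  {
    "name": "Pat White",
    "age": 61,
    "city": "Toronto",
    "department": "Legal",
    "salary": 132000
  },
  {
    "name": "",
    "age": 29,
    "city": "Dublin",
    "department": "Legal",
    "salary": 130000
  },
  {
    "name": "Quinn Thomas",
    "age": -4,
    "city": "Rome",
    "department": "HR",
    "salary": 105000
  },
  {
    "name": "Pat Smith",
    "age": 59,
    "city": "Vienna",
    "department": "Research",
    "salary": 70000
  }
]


Validating 6 records:
Rules: name non-empty, age > 0, salary > 0

  Row 1 (Liam Thomas): OK
  Row 2 (???): empty name
  Row 3 (Pat White): OK
  Row 4 (???): empty name
  Row 5 (Quinn Thomas): negative age: -4
  Row 6 (Pat Smith): OK

Total errors: 3

3 errors


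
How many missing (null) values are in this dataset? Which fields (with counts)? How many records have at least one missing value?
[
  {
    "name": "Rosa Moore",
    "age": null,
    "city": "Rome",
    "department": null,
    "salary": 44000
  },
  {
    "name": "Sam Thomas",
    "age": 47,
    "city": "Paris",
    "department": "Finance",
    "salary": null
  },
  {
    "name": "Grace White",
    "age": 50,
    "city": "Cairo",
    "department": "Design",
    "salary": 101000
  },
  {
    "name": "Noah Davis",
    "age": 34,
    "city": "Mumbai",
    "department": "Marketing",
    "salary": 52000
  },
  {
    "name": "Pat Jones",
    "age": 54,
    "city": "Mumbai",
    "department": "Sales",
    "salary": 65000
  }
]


Checking for missing (null) values in 5 records:

  Rosa Moore: age, department
  Sam Thomas: salary
  Grace White: complete
  Noah Davis: complete
  Pat Jones: complete

Per field:
  name: 0 missing
  age: 1 missing
  city: 0 missing
  department: 1 missing
  salary: 1 missing

Total missing values: 3
Records with any missing: 2

3 missing values (age: 1, department: 1, salary: 1); 2 incomplete records


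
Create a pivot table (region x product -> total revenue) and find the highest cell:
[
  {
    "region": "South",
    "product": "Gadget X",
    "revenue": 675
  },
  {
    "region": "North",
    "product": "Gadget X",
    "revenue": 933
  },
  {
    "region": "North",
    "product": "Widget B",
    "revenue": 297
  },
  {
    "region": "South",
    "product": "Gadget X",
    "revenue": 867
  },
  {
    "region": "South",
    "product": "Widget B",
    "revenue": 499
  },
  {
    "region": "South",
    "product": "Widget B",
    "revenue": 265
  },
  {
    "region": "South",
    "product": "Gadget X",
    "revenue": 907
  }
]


Pivot: region (rows) x product (columns) -> total revenue

     Gadget X      Widget B    
North          933           297  
South         2449           764  

Highest: South / Gadget X = $2449

South / Gadget X = $2449


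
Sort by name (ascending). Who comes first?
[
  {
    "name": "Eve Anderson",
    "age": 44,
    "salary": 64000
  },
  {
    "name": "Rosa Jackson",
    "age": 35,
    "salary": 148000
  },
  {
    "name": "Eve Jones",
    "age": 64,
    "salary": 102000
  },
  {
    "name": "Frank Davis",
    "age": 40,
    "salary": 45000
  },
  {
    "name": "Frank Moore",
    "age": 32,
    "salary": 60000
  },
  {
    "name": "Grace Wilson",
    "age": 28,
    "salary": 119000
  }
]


Sort by: name (ascending)

Sorted order:
  1. Eve Anderson (name = Eve Anderson)
  2. Eve Jones (name = Eve Jones)
  3. Frank Davis (name = Frank Davis)
  4. Frank Moore (name = Frank Moore)
  5. Grace Wilson (name = Grace Wilson)
  6. Rosa Jackson (name = Rosa Jackson)

First: Eve Anderson

Eve Anderson


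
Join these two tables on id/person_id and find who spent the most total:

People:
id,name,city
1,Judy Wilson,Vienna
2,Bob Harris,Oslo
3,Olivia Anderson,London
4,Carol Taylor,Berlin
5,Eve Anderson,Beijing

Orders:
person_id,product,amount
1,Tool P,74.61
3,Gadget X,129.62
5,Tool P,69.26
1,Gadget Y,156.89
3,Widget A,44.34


Join on: people.id = orders.person_id

Joined rows:
  Judy Wilson (Vienna) bought Tool P for $74.61
  Olivia Anderson (London) bought Gadget X for $129.62
  Eve Anderson (Beijing) bought Tool P for $69.26
  Judy Wilson (Vienna) bought Gadget Y for $156.89
  Olivia Anderson (London) bought Widget A for $44.34

Total per person:
  Judy Wilson: $231.50
  Olivia Anderson: $173.96
  Eve Anderson: $69.26

Top spender: Judy Wilson ($231.50)

Judy Wilson ($231.50)


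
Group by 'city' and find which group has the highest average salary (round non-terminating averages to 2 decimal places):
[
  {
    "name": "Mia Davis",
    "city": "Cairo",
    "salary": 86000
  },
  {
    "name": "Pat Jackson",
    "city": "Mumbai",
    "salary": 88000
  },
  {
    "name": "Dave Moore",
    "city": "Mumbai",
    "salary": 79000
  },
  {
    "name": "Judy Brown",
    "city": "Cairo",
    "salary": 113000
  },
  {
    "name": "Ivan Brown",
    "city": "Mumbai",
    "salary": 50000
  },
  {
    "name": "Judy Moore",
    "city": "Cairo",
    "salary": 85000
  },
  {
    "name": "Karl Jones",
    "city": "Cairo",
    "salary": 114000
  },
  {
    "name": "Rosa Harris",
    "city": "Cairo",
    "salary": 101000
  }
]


Group by: city

Groups:
  Cairo: 5 people, avg salary = 499000/5 = $99800
  Mumbai: 3 people, avg salary = 217000/3 ≈ $72333.33

Highest average salary: Cairo ($99800)

Cairo ($99800)


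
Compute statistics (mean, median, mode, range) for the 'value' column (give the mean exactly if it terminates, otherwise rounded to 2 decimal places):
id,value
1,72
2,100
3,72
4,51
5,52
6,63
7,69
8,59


Data: [72, 100, 72, 51, 52, 63, 69, 59]
Count: 8
Sum: 538
Mean: 538/8 = 67.25
Sorted: [51, 52, 59, 63, 69, 72, 72, 100]
Median: 66.0
Mode: 72 (2 times)
Range: 100 - 51 = 49
Min: 51, Max: 100

mean=67.25, median=66.0, mode=72, range=49


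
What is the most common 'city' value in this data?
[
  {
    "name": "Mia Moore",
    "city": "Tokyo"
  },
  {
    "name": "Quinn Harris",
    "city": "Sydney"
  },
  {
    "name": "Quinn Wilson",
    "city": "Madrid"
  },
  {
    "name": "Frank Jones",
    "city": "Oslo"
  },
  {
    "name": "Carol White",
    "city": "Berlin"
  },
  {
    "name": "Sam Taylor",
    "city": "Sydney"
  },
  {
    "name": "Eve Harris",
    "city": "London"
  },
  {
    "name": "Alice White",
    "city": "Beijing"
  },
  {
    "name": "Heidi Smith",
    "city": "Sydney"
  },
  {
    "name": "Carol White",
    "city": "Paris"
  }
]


Counting 'city' values across 10 records:

  Sydney: 3 ###
  Tokyo: 1 #
  Madrid: 1 #
  Oslo: 1 #
  Berlin: 1 #
  London: 1 #
  Beijing: 1 #
  Paris: 1 #

Most common: Sydney (3 times)

Sydney (3 times)


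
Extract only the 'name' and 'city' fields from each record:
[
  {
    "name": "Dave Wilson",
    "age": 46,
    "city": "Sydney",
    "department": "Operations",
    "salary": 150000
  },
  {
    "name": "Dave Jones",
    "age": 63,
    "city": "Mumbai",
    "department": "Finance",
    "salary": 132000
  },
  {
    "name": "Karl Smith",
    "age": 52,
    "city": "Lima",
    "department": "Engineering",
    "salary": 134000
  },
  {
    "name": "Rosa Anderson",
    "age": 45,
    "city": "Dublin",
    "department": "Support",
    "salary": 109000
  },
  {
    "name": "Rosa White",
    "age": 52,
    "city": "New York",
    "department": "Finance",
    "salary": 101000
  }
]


Original: 5 records with fields: name, age, city, department, salary
Keep: ['name', 'city']
Drop: ['age', 'department', 'salary']
Result: 5 records, 2 fields each

[
  {
    "name": "Dave Wilson",
    "city": "Sydney"
  },
  {
    "name": "Dave Jones",
    "city": "Mumbai"
  },
  {
    "name": "Karl Smith",
    "city": "Lima"
  },
  {
    "name": "Rosa Anderson",
    "city": "Dublin"
  },
  {
    "name": "Rosa White",
    "city": "New York"
  }
]


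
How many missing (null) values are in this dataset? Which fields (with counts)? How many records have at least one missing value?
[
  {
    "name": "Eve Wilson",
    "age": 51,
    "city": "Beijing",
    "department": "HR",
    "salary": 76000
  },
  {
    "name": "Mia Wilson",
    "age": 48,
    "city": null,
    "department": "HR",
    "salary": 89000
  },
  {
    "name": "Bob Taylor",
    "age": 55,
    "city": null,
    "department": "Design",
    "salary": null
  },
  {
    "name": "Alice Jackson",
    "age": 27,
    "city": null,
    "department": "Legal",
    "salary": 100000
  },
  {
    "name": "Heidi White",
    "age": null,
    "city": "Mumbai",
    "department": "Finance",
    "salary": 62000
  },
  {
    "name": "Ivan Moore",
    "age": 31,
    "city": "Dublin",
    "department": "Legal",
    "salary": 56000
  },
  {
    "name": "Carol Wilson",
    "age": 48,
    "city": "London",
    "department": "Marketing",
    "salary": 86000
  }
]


Checking for missing (null) values in 7 records:

  Eve Wilson: complete
  Mia Wilson: city
  Bob Taylor: city, salary
  Alice Jackson: city
  Heidi White: age
  Ivan Moore: complete
  Carol Wilson: complete

Per field:
  name: 0 missing
  age: 1 missing
  city: 3 missing
  department: 0 missing
  salary: 1 missing

Total missing values: 5
Records with any missing: 4

5 missing values (age: 1, city: 3, salary: 1); 4 incomplete records


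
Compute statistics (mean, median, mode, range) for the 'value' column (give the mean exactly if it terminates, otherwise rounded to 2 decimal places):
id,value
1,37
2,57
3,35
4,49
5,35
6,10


Data: [37, 57, 35, 49, 35, 10]
Count: 6
Sum: 223
Mean: 223/6 ≈ 37.17 (rounded to 2 decimal places)
Sorted: [10, 35, 35, 37, 49, 57]
Median: 36.0
Mode: 35 (2 times)
Range: 57 - 10 = 47
Min: 10, Max: 57

mean≈37.17, median=36.0, mode=35, range=47


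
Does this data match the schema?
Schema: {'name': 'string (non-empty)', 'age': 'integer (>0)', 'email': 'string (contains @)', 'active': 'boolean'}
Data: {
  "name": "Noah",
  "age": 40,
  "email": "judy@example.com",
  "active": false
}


Validating each field against schema:
  name: OK (non-empty string)
  age: OK (positive integer)
  email: OK (string with @)
  active: OK (boolean)

Result: VALID

VALID


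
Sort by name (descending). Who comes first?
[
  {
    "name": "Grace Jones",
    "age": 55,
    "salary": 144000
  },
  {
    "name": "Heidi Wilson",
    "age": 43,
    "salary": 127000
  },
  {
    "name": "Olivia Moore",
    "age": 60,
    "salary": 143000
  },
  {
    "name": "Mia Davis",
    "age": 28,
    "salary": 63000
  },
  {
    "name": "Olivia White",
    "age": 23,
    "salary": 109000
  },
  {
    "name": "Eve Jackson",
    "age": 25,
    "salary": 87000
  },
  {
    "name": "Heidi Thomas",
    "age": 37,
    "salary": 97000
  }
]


Sort by: name (descending)

Sorted order:
  1. Olivia White (name = Olivia White)
  2. Olivia Moore (name = Olivia Moore)
  3. Mia Davis (name = Mia Davis)
  4. Heidi Wilson (name = Heidi Wilson)
  5. Heidi Thomas (name = Heidi Thomas)
  6. Grace Jones (name = Grace Jones)
  7. Eve Jackson (name = Eve Jackson)

First: Olivia White

Olivia White


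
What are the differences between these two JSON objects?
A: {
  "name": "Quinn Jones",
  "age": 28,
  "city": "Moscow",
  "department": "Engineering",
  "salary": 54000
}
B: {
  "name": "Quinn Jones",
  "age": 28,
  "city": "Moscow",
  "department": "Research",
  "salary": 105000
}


Comparing each field (in key order):
  name: same
  age: same
  city: same
  department: DIFFERENT
  salary: DIFFERENT
Differences:
  department: Engineering -> Research
  salary: 54000 -> 105000

2 field(s) changed

2 changes: department, salary


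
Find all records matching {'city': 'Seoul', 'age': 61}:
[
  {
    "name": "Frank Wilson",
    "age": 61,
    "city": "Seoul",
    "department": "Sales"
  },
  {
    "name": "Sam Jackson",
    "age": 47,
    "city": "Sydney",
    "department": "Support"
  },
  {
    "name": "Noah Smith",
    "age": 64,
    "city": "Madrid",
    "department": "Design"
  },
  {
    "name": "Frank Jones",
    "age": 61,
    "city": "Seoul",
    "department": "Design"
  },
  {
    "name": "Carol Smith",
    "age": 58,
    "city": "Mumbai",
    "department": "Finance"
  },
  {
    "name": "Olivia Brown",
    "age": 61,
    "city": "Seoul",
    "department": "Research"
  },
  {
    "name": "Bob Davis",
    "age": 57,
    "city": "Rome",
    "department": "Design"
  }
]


Search criteria: {'city': 'Seoul', 'age': 61}

Checking 7 records:
  Frank Wilson: {city: Seoul, age: 61} <-- MATCH
  Sam Jackson: {city: Sydney, age: 47}
  Noah Smith: {city: Madrid, age: 64}
  Frank Jones: {city: Seoul, age: 61} <-- MATCH
  Carol Smith: {city: Mumbai, age: 58}
  Olivia Brown: {city: Seoul, age: 61} <-- MATCH
  Bob Davis: {city: Rome, age: 57}

Matches: ["Frank Wilson", "Frank Jones", "Olivia Brown"]

["Frank Wilson", "Frank Jones", "Olivia Brown"]


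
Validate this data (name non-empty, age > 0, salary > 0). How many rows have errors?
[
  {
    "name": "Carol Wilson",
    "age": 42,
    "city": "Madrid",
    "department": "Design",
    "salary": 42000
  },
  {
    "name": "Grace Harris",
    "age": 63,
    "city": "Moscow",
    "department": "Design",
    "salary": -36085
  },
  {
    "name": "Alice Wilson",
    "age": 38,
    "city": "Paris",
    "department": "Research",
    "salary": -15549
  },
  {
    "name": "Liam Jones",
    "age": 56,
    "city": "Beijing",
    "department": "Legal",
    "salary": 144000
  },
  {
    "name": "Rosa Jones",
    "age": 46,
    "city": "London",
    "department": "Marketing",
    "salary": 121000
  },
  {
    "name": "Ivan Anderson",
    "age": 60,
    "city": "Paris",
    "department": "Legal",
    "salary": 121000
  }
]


Validating 6 records:
Rules: name non-empty, age > 0, salary > 0

  Row 1 (Carol Wilson): OK
  Row 2 (Grace Harris): negative salary: -36085
  Row 3 (Alice Wilson): negative salary: -15549
  Row 4 (Liam Jones): OK
  Row 5 (Rosa Jones): OK
  Row 6 (Ivan Anderson): OK

Total errors: 2

2 errors


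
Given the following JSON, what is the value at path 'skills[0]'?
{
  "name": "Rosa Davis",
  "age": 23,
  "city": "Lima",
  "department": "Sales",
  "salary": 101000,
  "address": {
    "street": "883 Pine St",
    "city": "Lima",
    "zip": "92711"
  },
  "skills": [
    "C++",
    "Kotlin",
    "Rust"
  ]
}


Query: skills[0]
Path: skills -> first element
Value: C++

C++


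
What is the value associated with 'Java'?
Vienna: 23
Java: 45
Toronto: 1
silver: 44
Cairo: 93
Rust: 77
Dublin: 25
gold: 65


Looking up key 'Java'
Value: 45

45


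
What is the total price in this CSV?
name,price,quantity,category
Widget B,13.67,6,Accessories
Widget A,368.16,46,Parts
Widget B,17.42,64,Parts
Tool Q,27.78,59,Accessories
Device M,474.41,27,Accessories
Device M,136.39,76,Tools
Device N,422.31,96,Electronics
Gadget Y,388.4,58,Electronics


Computing total price:
Values: [13.67, 368.16, 17.42, 27.78, 474.41, 136.39, 422.31, 388.4]
Sum = 1848.54

1848.54


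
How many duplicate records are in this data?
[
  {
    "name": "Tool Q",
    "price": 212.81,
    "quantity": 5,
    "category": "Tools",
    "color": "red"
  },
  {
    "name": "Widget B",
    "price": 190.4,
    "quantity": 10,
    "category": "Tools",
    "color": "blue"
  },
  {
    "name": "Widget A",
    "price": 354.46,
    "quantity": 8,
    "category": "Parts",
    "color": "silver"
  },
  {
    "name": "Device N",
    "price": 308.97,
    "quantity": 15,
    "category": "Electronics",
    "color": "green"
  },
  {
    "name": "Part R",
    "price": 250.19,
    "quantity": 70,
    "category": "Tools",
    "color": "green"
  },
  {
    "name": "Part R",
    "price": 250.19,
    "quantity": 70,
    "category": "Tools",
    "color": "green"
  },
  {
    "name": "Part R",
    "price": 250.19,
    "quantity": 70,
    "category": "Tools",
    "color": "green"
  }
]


Checking 7 records for duplicates:

  Row 1: Tool Q ($212.81, qty 5)
  Row 2: Widget B ($190.4, qty 10)
  Row 3: Widget A ($354.46, qty 8)
  Row 4: Device N ($308.97, qty 15)
  Row 5: Part R ($250.19, qty 70)
  Row 6: Part R ($250.19, qty 70) <-- DUPLICATE
  Row 7: Part R ($250.19, qty 70) <-- DUPLICATE

Duplicates found: 2
Unique records: 5

2 duplicates, 5 unique


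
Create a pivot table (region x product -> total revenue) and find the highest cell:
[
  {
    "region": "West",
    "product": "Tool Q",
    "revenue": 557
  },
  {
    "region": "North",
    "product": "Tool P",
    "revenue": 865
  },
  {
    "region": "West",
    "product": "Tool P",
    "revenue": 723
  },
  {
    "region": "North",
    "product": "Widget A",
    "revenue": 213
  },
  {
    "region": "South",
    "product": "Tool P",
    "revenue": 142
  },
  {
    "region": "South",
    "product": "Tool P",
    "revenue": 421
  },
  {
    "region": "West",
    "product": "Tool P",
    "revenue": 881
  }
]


Pivot: region (rows) x product (columns) -> total revenue

     Tool P        Tool Q        Widget A    
North          865             0           213  
South          563             0             0  
West          1604           557             0  

Highest: West / Tool P = $1604

West / Tool P = $1604


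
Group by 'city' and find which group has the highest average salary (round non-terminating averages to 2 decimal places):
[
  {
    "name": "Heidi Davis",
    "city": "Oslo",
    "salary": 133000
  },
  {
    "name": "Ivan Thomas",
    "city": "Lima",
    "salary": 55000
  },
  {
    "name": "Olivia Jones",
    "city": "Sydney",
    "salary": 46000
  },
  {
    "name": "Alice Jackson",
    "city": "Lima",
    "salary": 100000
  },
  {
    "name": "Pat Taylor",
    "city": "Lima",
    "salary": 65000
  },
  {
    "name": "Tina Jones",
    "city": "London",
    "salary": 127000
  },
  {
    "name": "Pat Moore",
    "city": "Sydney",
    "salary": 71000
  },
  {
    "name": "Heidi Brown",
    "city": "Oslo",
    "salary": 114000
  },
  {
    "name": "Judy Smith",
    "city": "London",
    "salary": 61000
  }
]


Group by: city

Groups:
  Lima: 3 people, avg salary = 220000/3 ≈ $73333.33
  London: 2 people, avg salary = 188000/2 = $94000
  Oslo: 2 people, avg salary = 247000/2 = $123500
  Sydney: 2 people, avg salary = 117000/2 = $58500

Highest average salary: Oslo ($123500)

Oslo ($123500)
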